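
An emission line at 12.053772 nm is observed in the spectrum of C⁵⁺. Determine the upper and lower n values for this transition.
n = 5 → n = 2

First, find the photon energy from the wavelength (hc = 1239.84 eV·nm):
E = hc/λ = 1239.84 eV·nm / 12.053772 nm = 102.85909 eV

The energy levels of C⁵⁺ satisfy E_n = -13.6057 × 6² / n² eV, so an emission n_i → n_f releases
ΔE = 13.6057 × 6² × (1/n_f² − 1/n_i²) eV.

Setting ΔE equal to the photon energy:
1/n_f² − 1/n_i² = 102.85909 / (13.6057 × 6²) = 0.21000000

Since 1/n_i² must be positive, we need 1/n_f² > 0.21000000, i.e. n_f ≤ 2. For each allowed n_f, solve n_i = (1/n_f² − 0.21000000)^(−1/2) and check whether it is a whole number:
  n_f = 1: 1/n_i² = 1.00000000 − 0.21000000 = 0.79000000 → n_i = 1.125  (not an integer) ✗
  n_f = 2: 1/n_i² = 0.25000000 − 0.21000000 = 0.04000000 → n_i = 5.000  → integer, n_i = 5 ✓

Only n_f = 2 gives an integer upper level, n_i = 5.

The transition is from n = 5 to n = 2 (emission).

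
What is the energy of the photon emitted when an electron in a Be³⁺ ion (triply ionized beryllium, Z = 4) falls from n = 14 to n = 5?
7.60 eV

The energy levels are E_n = -13.6057 Z² eV / n².

Energy at n = 14: E_14 = -13.6057 × 4² / 14² = -1.11067 eV
Energy at n = 5: E_5 = -13.6057 × 4² / 5² = -8.70765 eV

For emission (electron falling to lower state), the photon energy is:
E_photon = E_14 - E_5 = |-1.11067 - (-8.70765)|
E_photon = 7.60 eV

This energy is carried away by the emitted photon.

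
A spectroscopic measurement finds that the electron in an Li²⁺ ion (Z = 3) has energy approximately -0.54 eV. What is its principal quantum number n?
n = 15

The exact energy levels follow E_n = -13.6057 Z² / n² eV with Z = 3.

The measured value (-0.54 eV) is reported to only 2 significant figures, so we must test candidate n values and see which one matches to that precision.

Candidate energies:
  n = 13:  E = -13.6057 × 3² / 13² = -0.72456 eV
  n = 14:  E = -13.6057 × 3² / 14² = -0.62475 eV
  n = 15:  E = -13.6057 × 3² / 15² = -0.54423 eV  ← matches
  n = 16:  E = -13.6057 × 3² / 16² = -0.47833 eV
  n = 17:  E = -13.6057 × 3² / 17² = -0.42371 eV

Checking against the measurement of -0.54 eV (2 sig figs), only n = 15 agrees:
E_15 = -0.54423 eV, which rounds to -0.54 eV ✓

Therefore n = 15.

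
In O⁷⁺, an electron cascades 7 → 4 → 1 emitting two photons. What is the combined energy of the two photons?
852.994090 eV

The energy levels of O⁷⁺ are E_n = -13.6057 × 8² / n² eV.

First transition (7 → 4):
ΔE₁ = |E_4 - E_7|
ΔE₁ = |-54.422800000000 - (-17.770710204082)| = 36.652089796 eV

Second transition (4 → 1):
ΔE₂ = |E_1 - E_4|
ΔE₂ = |-870.764800000000 - (-54.422800000000)| = 816.342000000 eV

Total energy released:
E_total = ΔE₁ + ΔE₂ = 36.652089796 + 816.342000000 = 852.994090 eV

Note: This equals the direct transition 7 → 1: 852.994090 eV ✓
Energy is conserved regardless of the path taken.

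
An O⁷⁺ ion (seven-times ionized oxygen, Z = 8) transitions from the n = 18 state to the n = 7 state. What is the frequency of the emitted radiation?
3.64709e+15 Hz

First, find the transition energy:
E_18 = -13.6057 × 8² / 18² = -2.6875457 eV
E_7 = -13.6057 × 8² / 7² = -17.7707102 eV
|ΔE| = |E_7 - E_18| = 15.0831645 eV

Convert to Joules: E = 15.0831645 eV × (1.602177 × 10⁻¹⁹ J/eV) = 2.4165899e-18 J

Using E = hf:
f = E/h = 2.4165899e-18 J / (6.62607 × 10⁻³⁴ J·s)
f = 3.64709e+15 Hz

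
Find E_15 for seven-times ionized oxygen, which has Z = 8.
-3.870066 eV

For hydrogen-like ions, the energy levels scale with Z²:
E_n = -13.6057 Z² / n² eV

For O⁷⁺ (Z = 8) at n = 15:
E_15 = -13.6057 × 8² / 15²
E_15 = -13.6057 × 64 / 225
E_15 = -870.7648 / 225
E_15 = -3.870066 eV

The energy is 64 times more negative than hydrogen at the same n due to the stronger nuclear charge.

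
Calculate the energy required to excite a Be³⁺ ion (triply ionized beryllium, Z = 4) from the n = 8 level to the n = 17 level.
2.648168 eV

The energy levels of a hydrogen-like atom are E_n = -13.6057 Z² eV / n².

Energy at n = 8: E_8 = -13.6057 × 4² / 8² = -3.401425000 eV
Energy at n = 17: E_17 = -13.6057 × 4² / 17² = -0.753256747 eV

The excitation energy is the difference:
ΔE = E_17 - E_8
ΔE = -0.753256747 - (-3.401425000)
ΔE = 2.648168 eV

Since this is positive, energy must be absorbed (photon absorption).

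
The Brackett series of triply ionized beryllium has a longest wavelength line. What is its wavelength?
253.12920 nm

The longest wavelength corresponds to the smallest energy transition in the series.
The Brackett series has all transitions ending at n_f = 4.

For Be³⁺ (Z = 4), the first line (α-line) is the jump from n = 5 to n = 4:
E_5 = -13.6057 × 4² / 5² = -8.707648000 eV
E_4 = -13.6057 × 4² / 4² = -13.605700000 eV
ΔE = E_5 - E_4 = 4.898052000 eV

λ = hc/E = 1239.84 eV·nm / 4.898052000 eV
λ = 253.12920 nm

This is the α-line of the Brackett series in Be³⁺.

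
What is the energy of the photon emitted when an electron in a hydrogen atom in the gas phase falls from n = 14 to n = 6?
0.308519 eV

The energy levels are E_n = -13.6057 eV / n².

Energy at n = 14: E_14 = -13.6057 / 14² = -0.069416837 eV
Energy at n = 6: E_6 = -13.6057 / 6² = -0.377936111 eV

For emission (electron falling to lower state), the photon energy is:
E_photon = E_14 - E_6 = |-0.069416837 - (-0.377936111)|
E_photon = 0.308519 eV

This energy is carried away by the emitted photon.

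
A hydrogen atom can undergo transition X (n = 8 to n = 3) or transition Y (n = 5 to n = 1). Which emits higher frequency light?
5 → 1

Calculate the energy for each transition:

Transition 8 → 3:
ΔE₁ = |E_3 - E_8| = |-13.6057/3² - (-13.6057/8²)|
ΔE₁ = |-1.51174444 - (-0.21258906)| = 1.29916 eV

Transition 5 → 1:
ΔE₂ = |E_1 - E_5| = |-13.6057/1² - (-13.6057/5²)|
ΔE₂ = |-13.60570000 - (-0.54422800)| = 13.06147 eV

Since 13.06147 eV > 1.29916 eV, the transition 5 → 1 emits the more energetic photon.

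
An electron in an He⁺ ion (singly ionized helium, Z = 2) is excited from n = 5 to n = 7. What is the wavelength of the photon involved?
1162.81228 nm

First, find the transition energy using E_n = -13.6057 Z² / n² eV:
E_5 = -13.6057 × 2² / 5² = -2.1769120000 eV
E_7 = -13.6057 × 2² / 7² = -1.1106693878 eV

Photon energy: |ΔE| = |E_7 - E_5| = 1.0662426122 eV

Convert to wavelength using E = hc/λ with hc = 1239.84 eV·nm:
λ = hc/E = 1239.84 eV·nm / 1.0662426122 eV
λ = 1162.81228 nm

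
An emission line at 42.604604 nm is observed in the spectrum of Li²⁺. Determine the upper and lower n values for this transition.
n = 9 → n = 2

First, find the photon energy from the wavelength (hc = 1239.84 eV·nm):
E = hc/λ = 1239.84 eV·nm / 42.604604 nm = 29.101080 eV

The energy levels of Li²⁺ satisfy E_n = -13.6057 × 3² / n² eV, so an emission n_i → n_f releases
ΔE = 13.6057 × 3² × (1/n_f² − 1/n_i²) eV.

Setting ΔE equal to the photon energy:
1/n_f² − 1/n_i² = 29.101080 / (13.6057 × 3²) = 0.23765432

Since 1/n_i² must be positive, we need 1/n_f² > 0.23765432, i.e. n_f ≤ 2. For each allowed n_f, solve n_i = (1/n_f² − 0.23765432)^(−1/2) and check whether it is a whole number:
  n_f = 1: 1/n_i² = 1.00000000 − 0.23765432 = 0.76234568 → n_i = 1.145  (not an integer) ✗
  n_f = 2: 1/n_i² = 0.25000000 − 0.23765432 = 0.01234568 → n_i = 9.000  → integer, n_i = 9 ✓

Only n_f = 2 gives an integer upper level, n_i = 9.

The transition is from n = 9 to n = 2 (emission).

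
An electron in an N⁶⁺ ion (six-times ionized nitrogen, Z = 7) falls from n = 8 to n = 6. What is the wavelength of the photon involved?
153.0288 nm

First, find the transition energy using E_n = -13.6057 Z² / n² eV:
E_8 = -13.6057 × 7² / 8² = -10.41686406 eV
E_6 = -13.6057 × 7² / 6² = -18.51886944 eV

Photon energy: |ΔE| = |E_6 - E_8| = 8.10200538 eV

Convert to wavelength using E = hc/λ with hc = 1239.84 eV·nm:
λ = hc/E = 1239.84 eV·nm / 8.10200538 eV
λ = 153.0288 nm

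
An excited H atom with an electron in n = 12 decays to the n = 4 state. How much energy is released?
0.755872 eV

The energy levels are E_n = -13.6057 eV / n².

Energy at n = 12: E_12 = -13.6057 / 12² = -0.094484028 eV
Energy at n = 4: E_4 = -13.6057 / 4² = -0.850356250 eV

For emission (electron falling to lower state), the photon energy is:
E_photon = E_12 - E_4 = |-0.094484028 - (-0.850356250)|
E_photon = 0.755872 eV

This energy is carried away by the emitted photon.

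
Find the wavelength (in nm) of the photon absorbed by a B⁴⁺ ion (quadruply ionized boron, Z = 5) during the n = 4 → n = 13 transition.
64.419893 nm

First, find the transition energy using E_n = -13.6057 Z² / n² eV:
E_4 = -13.6057 × 5² / 4² = -21.25890625 eV
E_13 = -13.6057 × 5² / 13² = -2.01267751 eV

Photon energy: |ΔE| = |E_13 - E_4| = 19.24622874 eV

Convert to wavelength using E = hc/λ with hc = 1239.84 eV·nm:
λ = hc/E = 1239.84 eV·nm / 19.24622874 eV
λ = 64.419893 nm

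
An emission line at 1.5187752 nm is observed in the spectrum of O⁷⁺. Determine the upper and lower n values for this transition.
n = 4 → n = 1

First, find the photon energy from the wavelength (hc = 1239.84 eV·nm):
E = hc/λ = 1239.84 eV·nm / 1.5187752 nm = 816.34201 eV

The energy levels of O⁷⁺ satisfy E_n = -13.6057 × 8² / n² eV, so an emission n_i → n_f releases
ΔE = 13.6057 × 8² × (1/n_f² − 1/n_i²) eV.

Setting ΔE equal to the photon energy:
1/n_f² − 1/n_i² = 816.34201 / (13.6057 × 8²) = 0.93750001

Since 1/n_i² must be positive, we need 1/n_f² > 0.93750001, i.e. n_f ≤ 1. For each allowed n_f, solve n_i = (1/n_f² − 0.93750001)^(−1/2) and check whether it is a whole number:
  n_f = 1: 1/n_i² = 1.00000000 − 0.93750001 = 0.06249999 → n_i = 4.000  → integer, n_i = 4 ✓

Only n_f = 1 gives an integer upper level, n_i = 4.

The transition is from n = 4 to n = 1 (emission).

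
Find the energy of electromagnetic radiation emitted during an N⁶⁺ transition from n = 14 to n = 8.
7.01544 eV

The energy levels are E_n = -13.6057 Z² eV / n².

Energy at n = 14: E_14 = -13.6057 × 7² / 14² = -3.40142500 eV
Energy at n = 8: E_8 = -13.6057 × 7² / 8² = -10.41686406 eV

For emission (electron falling to lower state), the photon energy is:
E_photon = E_14 - E_8 = |-3.40142500 - (-10.41686406)|
E_photon = 7.01544 eV

This energy is carried away by the emitted photon.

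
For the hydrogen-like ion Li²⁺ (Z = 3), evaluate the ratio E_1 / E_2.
4.000

Using E_n = -13.6057 Z² / n² eV with Z = 3:

E_1 = -13.6057 × 3² / 1² = -122.4513 / 1 = -122.451300000 eV
E_2 = -13.6057 × 3² / 2² = -122.4513 / 4 = -30.612825000 eV

The ratio is:
E_1/E_2 = (-122.451300000) / (-30.612825000)
E_1/E_2 = (-122.4513/1) / (-122.4513/4)
E_1/E_2 = 4/1
E_1/E_2 = 4.000
(Note: the Z² factors cancel in the ratio.)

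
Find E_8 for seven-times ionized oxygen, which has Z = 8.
-13.6057 eV

For hydrogen-like ions, the energy levels scale with Z²:
E_n = -13.6057 Z² / n² eV

For O⁷⁺ (Z = 8) at n = 8:
E_8 = -13.6057 × 8² / 8²
E_8 = -13.6057 × 64 / 64
E_8 = -870.7648 / 64
E_8 = -13.6057 eV

The energy is 64 times more negative than hydrogen at the same n due to the stronger nuclear charge.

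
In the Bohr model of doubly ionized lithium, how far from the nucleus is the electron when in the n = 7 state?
0.8643 nm (or 8.6432 Å)

The Bohr radius formula is:
r_n = n² a₀ / Z

where a₀ = 0.0529177 nm is the Bohr radius.

For Li²⁺ (Z = 3) at n = 7:
r_7 = 7² × 0.0529177 nm / 3
r_7 = 49 × 0.0529177 nm / 3
r_7 = 2.59297 nm / 3
r_7 = 0.8643 nm

The electron orbits at approximately 0.8643 nm from the nucleus.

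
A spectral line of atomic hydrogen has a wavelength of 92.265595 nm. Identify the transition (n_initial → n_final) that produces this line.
n = 9 → n = 1

First, find the photon energy from the wavelength (hc = 1239.84 eV·nm):
E = hc/λ = 1239.84 eV·nm / 92.265595 nm = 13.437728 eV

The energy levels of hydrogen satisfy E_n = -13.6057 / n² eV, so an emission n_i → n_f releases
ΔE = 13.6057 × (1/n_f² − 1/n_i²) eV.

Setting ΔE equal to the photon energy:
1/n_f² − 1/n_i² = 13.437728 / 13.6057 = 0.98765429

Since 1/n_i² must be positive, we need 1/n_f² > 0.98765429, i.e. n_f ≤ 1. For each allowed n_f, solve n_i = (1/n_f² − 0.98765429)^(−1/2) and check whether it is a whole number:
  n_f = 1: 1/n_i² = 1.00000000 − 0.98765429 = 0.01234571 → n_i = 9.000  → integer, n_i = 9 ✓

Only n_f = 1 gives an integer upper level, n_i = 9.

The transition is from n = 9 to n = 1 (emission).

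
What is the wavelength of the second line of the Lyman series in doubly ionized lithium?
11.391 nm

The lines of a series are numbered from the longest wavelength (smallest ΔE) outward; the second line is the transition from n = n_f + 2 to n_f.
The Lyman series has all transitions ending at n_f = 1.

For Li²⁺ (Z = 3), the second line (β-line) is the jump from n = 3 to n = 1:
E_3 = -13.6057 × 3² / 3² = -13.60570 eV
E_1 = -13.6057 × 3² / 1² = -122.45130 eV
ΔE = E_3 - E_1 = 108.84560 eV

λ = hc/E = 1239.84 eV·nm / 108.84560 eV
λ = 11.391 nm

This is the β-line of the Lyman series in Li²⁺.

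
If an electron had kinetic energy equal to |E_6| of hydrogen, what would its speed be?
3.6462e+05 m/s (or 0.12% of c)

The binding energy at n = 6 for hydrogen is:
E_6 = -13.6057/6² = -0.37793611 eV
|E_6| = 0.37793611 eV

Convert to Joules:
KE = 0.37793611 eV × (1.602177 × 10⁻¹⁹ J/eV) = 6.055205e-20 J

Using KE = ½mv²:
v = √(2·KE/m_e)
v = √(2 × 6.055205e-20 J / 9.10938 × 10⁻³¹ kg)
v = 3.6462e+05 m/s

This is approximately 0.12% the speed of light.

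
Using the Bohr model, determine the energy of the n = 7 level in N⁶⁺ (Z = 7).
-13.60570 eV

For hydrogen-like ions, the energy levels scale with Z²:
E_n = -13.6057 Z² / n² eV

For N⁶⁺ (Z = 7) at n = 7:
E_7 = -13.6057 × 7² / 7²
E_7 = -13.6057 × 49 / 49
E_7 = -666.6793 / 49
E_7 = -13.60570 eV

The energy is 49 times more negative than hydrogen at the same n due to the stronger nuclear charge.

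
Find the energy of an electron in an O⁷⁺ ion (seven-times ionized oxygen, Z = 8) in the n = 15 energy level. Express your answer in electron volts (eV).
-3.87 eV

The energy levels of a hydrogen-like atom are given by:
E_n = -13.6057 Z² / n² eV  (with Z = 8 for O⁷⁺)

For n = 15:
E_15 = -13.6057 × 8² / 15²
E_15 = -13.6057 × 64 / 225
E_15 = -3.87 eV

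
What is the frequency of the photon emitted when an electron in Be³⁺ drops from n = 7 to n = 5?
1.03e+15 Hz

First, find the transition energy:
E_7 = -13.6057 × 4² / 7² = -4.4426776 eV
E_5 = -13.6057 × 4² / 5² = -8.7076480 eV
|ΔE| = |E_5 - E_7| = 4.2649704 eV

Convert to Joules: E = 4.2649704 eV × (1.602177 × 10⁻¹⁹ J/eV) = 6.8332e-19 J

Using E = hf:
f = E/h = 6.8332e-19 J / (6.62607 × 10⁻³⁴ J·s)
f = 1.03e+15 Hz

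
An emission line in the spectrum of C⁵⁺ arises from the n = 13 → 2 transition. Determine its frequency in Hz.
2.8908e+16 Hz

First, find the transition energy:
E_13 = -13.6057 × 6² / 13² = -2.89825562 eV
E_2 = -13.6057 × 6² / 2² = -122.45130000 eV
|ΔE| = |E_2 - E_13| = 119.55304438 eV

Convert to Joules: E = 119.55304438 eV × (1.602177 × 10⁻¹⁹ J/eV) = 1.915451e-17 J

Using E = hf:
f = E/h = 1.915451e-17 J / (6.62607 × 10⁻³⁴ J·s)
f = 2.8908e+16 Hz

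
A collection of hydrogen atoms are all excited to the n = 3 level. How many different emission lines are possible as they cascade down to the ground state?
3

The electron can occupy levels n = 1, 2, ..., 3 during de-excitation — that is m = 3 - 1 + 1 = 3 distinct levels.

The number of distinct spectral lines equals the number of ways to choose 2 of these m levels (each pair gives one possible emission transition):

Number of lines = m(m-1)/2 = 3×2/2 = 3

These correspond to all possible transitions between the 3 levels:
3 → 2, 3 → 1, 2 → 1

Each transition produces a photon with a unique energy (and thus wavelength). This count does not depend on Z.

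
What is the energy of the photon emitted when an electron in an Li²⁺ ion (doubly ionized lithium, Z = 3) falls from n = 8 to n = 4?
5.739905 eV

The energy levels are E_n = -13.6057 Z² eV / n².

Energy at n = 8: E_8 = -13.6057 × 3² / 8² = -1.913301563 eV
Energy at n = 4: E_4 = -13.6057 × 3² / 4² = -7.653206250 eV

For emission (electron falling to lower state), the photon energy is:
E_photon = E_8 - E_4 = |-1.913301563 - (-7.653206250)|
E_photon = 5.739905 eV

This energy is carried away by the emitted photon.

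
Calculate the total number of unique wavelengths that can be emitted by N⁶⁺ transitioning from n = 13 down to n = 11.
3

The electron can occupy levels n = 11, 12, ..., 13 during de-excitation — that is m = 13 - 11 + 1 = 3 distinct levels.

The number of distinct spectral lines equals the number of ways to choose 2 of these m levels (each pair gives one possible emission transition):

Number of lines = m(m-1)/2 = 3×2/2 = 3

These correspond to all possible transitions between the 3 levels:
13 → 12, 13 → 11, 12 → 11

Each transition produces a photon with a unique energy (and thus wavelength). This count does not depend on Z.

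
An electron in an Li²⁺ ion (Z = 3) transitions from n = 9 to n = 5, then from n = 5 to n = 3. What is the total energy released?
12.09396 eV

The energy levels of Li²⁺ are E_n = -13.6057 × 3² / n² eV.

First transition (9 → 5):
ΔE₁ = |E_5 - E_9|
ΔE₁ = |-4.89805200000 - (-1.51174444444)| = 3.38630756 eV

Second transition (5 → 3):
ΔE₂ = |E_3 - E_5|
ΔE₂ = |-13.60570000000 - (-4.89805200000)| = 8.70764800 eV

Total energy released:
E_total = ΔE₁ + ΔE₂ = 3.38630756 + 8.70764800 = 12.09396 eV

Note: This equals the direct transition 9 → 3: 12.09396 eV ✓
Energy is conserved regardless of the path taken.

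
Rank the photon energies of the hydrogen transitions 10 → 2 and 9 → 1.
9 → 1

Calculate the energy for each transition:

Transition 10 → 2:
ΔE₁ = |E_2 - E_10| = |-13.6057/2² - (-13.6057/10²)|
ΔE₁ = |-3.401425000 - (-0.136057000)| = 3.265368 eV

Transition 9 → 1:
ΔE₂ = |E_1 - E_9| = |-13.6057/1² - (-13.6057/9²)|
ΔE₂ = |-13.605700000 - (-0.167971605)| = 13.437728 eV

Since 13.437728 eV > 3.265368 eV, the transition 9 → 1 emits the more energetic photon.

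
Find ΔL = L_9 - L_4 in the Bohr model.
5.27286e-34 J·s (or 5ℏ)

In the Bohr model, L_n = nℏ where ℏ = 1.0545718e-34 J·s.

L_9 = 9ℏ = 9.4911462e-34 J·s
L_4 = 4ℏ = 4.2182872e-34 J·s

ΔL = L_9 - L_4 = (9 - 4)ℏ = 5ℏ
ΔL = 5 × 1.0545718e-34 J·s = 5.27286e-34 J·s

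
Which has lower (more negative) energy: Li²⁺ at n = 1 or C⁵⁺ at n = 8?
Li²⁺ at n = 1 (E = -122.451 eV)

Using E_n = -13.6057 Z² / n² eV:

Li²⁺ (Z = 3) at n = 1:
E = -13.6057 × 3² / 1² = -13.6057 × 9 / 1 = -122.451300 eV

C⁵⁺ (Z = 6) at n = 8:
E = -13.6057 × 6² / 8² = -13.6057 × 36 / 64 = -7.653206 eV

Since -122.451300 eV < -7.653206 eV,
Li²⁺ at n = 1 is more tightly bound (requires more energy to ionize).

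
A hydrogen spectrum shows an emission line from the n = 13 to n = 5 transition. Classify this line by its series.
Pfund series

The spectral series in hydrogen are named based on the final (lower) energy level:
- Lyman series: n_final = 1 (ultraviolet)
- Balmer series: n_final = 2 (visible/near-UV)
- Paschen series: n_final = 3 (infrared)
- Brackett series: n_final = 4 (infrared)
- Pfund series: n_final = 5 (far infrared)

Since this transition ends at n = 5, it belongs to the Pfund series.

For reference, this 13 → 5 line has photon energy
ΔE = 13.6057 eV × (1/5² - 1/13²) = 0.463720899 eV,
corresponding to wavelength λ = hc/ΔE = 1239.84 eV·nm / 0.463720899 eV = 2673.677 nm in the far infrared region.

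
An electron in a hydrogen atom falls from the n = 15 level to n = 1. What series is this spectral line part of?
Lyman series

The spectral series in hydrogen are named based on the final (lower) energy level:
- Lyman series: n_final = 1 (ultraviolet)
- Balmer series: n_final = 2 (visible/near-UV)
- Paschen series: n_final = 3 (infrared)
- Brackett series: n_final = 4 (infrared)
- Pfund series: n_final = 5 (far infrared)

Since this transition ends at n = 1, it belongs to the Lyman series.

For reference, this 15 → 1 line has photon energy
ΔE = 13.6057 eV × (1/1² - 1/15²) = 13.54523 eV,
corresponding to wavelength λ = hc/ΔE = 1239.84 eV·nm / 13.54523 eV = 91.533 nm in the ultraviolet region.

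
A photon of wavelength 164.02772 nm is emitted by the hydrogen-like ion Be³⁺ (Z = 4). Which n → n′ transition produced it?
n = 6 → n = 4

First, find the photon energy from the wavelength (hc = 1239.84 eV·nm):
E = hc/λ = 1239.84 eV·nm / 164.02772 nm = 7.5587224 eV

The energy levels of Be³⁺ satisfy E_n = -13.6057 × 4² / n² eV, so an emission n_i → n_f releases
ΔE = 13.6057 × 4² × (1/n_f² − 1/n_i²) eV.

Setting ΔE equal to the photon energy:
1/n_f² − 1/n_i² = 7.5587224 / (13.6057 × 4²) = 0.034722223

Since 1/n_i² must be positive, we need 1/n_f² > 0.034722223, i.e. n_f ≤ 5. For each allowed n_f, solve n_i = (1/n_f² − 0.034722223)^(−1/2) and check whether it is a whole number:
  n_f = 1: 1/n_i² = 1.000000000 − 0.034722223 = 0.965277777 → n_i = 1.018  (not an integer) ✗
  n_f = 2: 1/n_i² = 0.250000000 − 0.034722223 = 0.215277777 → n_i = 2.155  (not an integer) ✗
  n_f = 3: 1/n_i² = 0.111111111 − 0.034722223 = 0.076388888 → n_i = 3.618  (not an integer) ✗
  n_f = 4: 1/n_i² = 0.062500000 − 0.034722223 = 0.027777777 → n_i = 6.000  → integer, n_i = 6 ✓
  n_f = 5: 1/n_i² = 0.040000000 − 0.034722223 = 0.005277777 → n_i = 13.765  (not an integer) ✗

Only n_f = 4 gives an integer upper level, n_i = 6.

The transition is from n = 6 to n = 4 (emission).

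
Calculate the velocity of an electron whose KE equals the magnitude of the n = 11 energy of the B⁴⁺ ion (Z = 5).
9.9441e+05 m/s (or 0.3317% of c)

The binding energy at n = 11 for B⁴⁺ is:
E_11 = -13.6057 × 5²/11² = -2.8110950 eV
|E_11| = 2.8110950 eV

Convert to Joules:
KE = 2.8110950 eV × (1.602177 × 10⁻¹⁹ J/eV) = 4.503872e-19 J

Using KE = ½mv²:
v = √(2·KE/m_e)
v = √(2 × 4.503872e-19 J / 9.10938 × 10⁻³¹ kg)
v = 9.9441e+05 m/s

This is approximately 0.3317% the speed of light.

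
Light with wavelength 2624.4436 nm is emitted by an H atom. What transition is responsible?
n = 6 → n = 4

First, find the photon energy from the wavelength (hc = 1239.84 eV·nm):
E = hc/λ = 1239.84 eV·nm / 2624.4436 nm = 0.47242014 eV

The energy levels of hydrogen satisfy E_n = -13.6057 / n² eV, so an emission n_i → n_f releases
ΔE = 13.6057 × (1/n_f² − 1/n_i²) eV.

Setting ΔE equal to the photon energy:
1/n_f² − 1/n_i² = 0.47242014 / 13.6057 = 0.034722222

Since 1/n_i² must be positive, we need 1/n_f² > 0.034722222, i.e. n_f ≤ 5. For each allowed n_f, solve n_i = (1/n_f² − 0.034722222)^(−1/2) and check whether it is a whole number:
  n_f = 1: 1/n_i² = 1.000000000 − 0.034722222 = 0.965277778 → n_i = 1.018  (not an integer) ✗
  n_f = 2: 1/n_i² = 0.250000000 − 0.034722222 = 0.215277778 → n_i = 2.155  (not an integer) ✗
  n_f = 3: 1/n_i² = 0.111111111 − 0.034722222 = 0.076388889 → n_i = 3.618  (not an integer) ✗
  n_f = 4: 1/n_i² = 0.062500000 − 0.034722222 = 0.027777778 → n_i = 6.000  → integer, n_i = 6 ✓
  n_f = 5: 1/n_i² = 0.040000000 − 0.034722222 = 0.005277778 → n_i = 13.765  (not an integer) ✗

Only n_f = 4 gives an integer upper level, n_i = 6.

The transition is from n = 6 to n = 4 (emission).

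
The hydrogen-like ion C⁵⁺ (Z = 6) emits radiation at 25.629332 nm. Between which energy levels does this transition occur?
n = 9 → n = 3

First, find the photon energy from the wavelength (hc = 1239.84 eV·nm):
E = hc/λ = 1239.84 eV·nm / 25.629332 nm = 48.375822 eV

The energy levels of C⁵⁺ satisfy E_n = -13.6057 × 6² / n² eV, so an emission n_i → n_f releases
ΔE = 13.6057 × 6² × (1/n_f² − 1/n_i²) eV.

Setting ΔE equal to the photon energy:
1/n_f² − 1/n_i² = 48.375822 / (13.6057 × 6²) = 0.098765432

Since 1/n_i² must be positive, we need 1/n_f² > 0.098765432, i.e. n_f ≤ 3. For each allowed n_f, solve n_i = (1/n_f² − 0.098765432)^(−1/2) and check whether it is a whole number:
  n_f = 1: 1/n_i² = 1.000000000 − 0.098765432 = 0.901234568 → n_i = 1.053  (not an integer) ✗
  n_f = 2: 1/n_i² = 0.250000000 − 0.098765432 = 0.151234568 → n_i = 2.571  (not an integer) ✗
  n_f = 3: 1/n_i² = 0.111111111 − 0.098765432 = 0.012345679 → n_i = 9.000  → integer, n_i = 9 ✓

Only n_f = 3 gives an integer upper level, n_i = 9.

The transition is from n = 9 to n = 3 (emission).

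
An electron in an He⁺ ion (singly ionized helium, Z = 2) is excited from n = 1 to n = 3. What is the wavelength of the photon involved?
25.629332 nm

First, find the transition energy using E_n = -13.6057 Z² / n² eV:
E_1 = -13.6057 × 2² / 1² = -54.42280000 eV
E_3 = -13.6057 × 2² / 3² = -6.04697778 eV

Photon energy: |ΔE| = |E_3 - E_1| = 48.37582222 eV

Convert to wavelength using E = hc/λ with hc = 1239.84 eV·nm:
λ = hc/E = 1239.84 eV·nm / 48.37582222 eV
λ = 25.629332 nm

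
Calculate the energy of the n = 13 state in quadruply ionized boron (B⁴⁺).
-2.012678 eV

For hydrogen-like ions, the energy levels scale with Z²:
E_n = -13.6057 Z² / n² eV

For B⁴⁺ (Z = 5) at n = 13:
E_13 = -13.6057 × 5² / 13²
E_13 = -13.6057 × 25 / 169
E_13 = -340.1425 / 169
E_13 = -2.012678 eV

The energy is 25 times more negative than hydrogen at the same n due to the stronger nuclear charge.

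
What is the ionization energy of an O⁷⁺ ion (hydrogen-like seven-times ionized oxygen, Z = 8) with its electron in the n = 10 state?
8.708 eV

The ionization energy is the energy needed to remove the electron completely (n → ∞).

For a hydrogen-like ion with Z = 8, E_n = -13.6057 Z² / n² eV.

At n = 10: E_10 = -13.6057 × 8² / 10² = -8.707648 eV
At n = ∞: E_∞ = 0 eV

Ionization energy = E_∞ - E_10 = 0 - (-8.707648) = 8.707648 eV
Ionization energy ≈ 8.708 eV

This is also called the binding energy of the electron in state n = 10.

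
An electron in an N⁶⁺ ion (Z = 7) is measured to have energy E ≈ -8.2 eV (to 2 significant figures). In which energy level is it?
n = 9

The exact energy levels follow E_n = -13.6057 Z² / n² eV with Z = 7.

The measured value (-8.2 eV) is reported to only 2 significant figures, so we must test candidate n values and see which one matches to that precision.

Candidate energies:
  n = 7:  E = -13.6057 × 7² / 7² = -13.60570 eV
  n = 8:  E = -13.6057 × 7² / 8² = -10.41686 eV
  n = 9:  E = -13.6057 × 7² / 9² = -8.23061 eV  ← matches
  n = 10:  E = -13.6057 × 7² / 10² = -6.66679 eV
  n = 11:  E = -13.6057 × 7² / 11² = -5.50975 eV

Checking against the measurement of -8.2 eV (2 sig figs), only n = 9 agrees:
E_9 = -8.23061 eV, which rounds to -8.2 eV ✓

Therefore n = 9.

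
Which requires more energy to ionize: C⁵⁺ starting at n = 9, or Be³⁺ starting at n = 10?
C⁵⁺ at n = 9 (E = -6.047 eV)

Using E_n = -13.6057 Z² / n² eV:

C⁵⁺ (Z = 6) at n = 9:
E = -13.6057 × 6² / 9² = -13.6057 × 36 / 81 = -6.046978 eV

Be³⁺ (Z = 4) at n = 10:
E = -13.6057 × 4² / 10² = -13.6057 × 16 / 100 = -2.176912 eV

Since -6.046978 eV < -2.176912 eV,
C⁵⁺ at n = 9 is more tightly bound (requires more energy to ionize).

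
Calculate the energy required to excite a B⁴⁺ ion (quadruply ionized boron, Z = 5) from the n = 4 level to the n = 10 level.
17.85748 eV

The energy levels of a hydrogen-like atom are E_n = -13.6057 Z² eV / n².

Energy at n = 4: E_4 = -13.6057 × 5² / 4² = -21.25890625 eV
Energy at n = 10: E_10 = -13.6057 × 5² / 10² = -3.40142500 eV

The excitation energy is the difference:
ΔE = E_10 - E_4
ΔE = -3.40142500 - (-21.25890625)
ΔE = 17.85748 eV

Since this is positive, energy must be absorbed (photon absorption).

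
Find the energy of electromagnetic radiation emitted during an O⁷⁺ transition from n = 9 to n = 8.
2.856 eV

The energy levels are E_n = -13.6057 Z² eV / n².

Energy at n = 9: E_9 = -13.6057 × 8² / 9² = -10.750183 eV
Energy at n = 8: E_8 = -13.6057 × 8² / 8² = -13.605700 eV

For emission (electron falling to lower state), the photon energy is:
E_photon = E_9 - E_8 = |-10.750183 - (-13.605700)|
E_photon = 2.856 eV

This energy is carried away by the emitted photon.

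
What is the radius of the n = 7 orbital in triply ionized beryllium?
0.6482 nm (or 6.4824 Å)

The Bohr radius formula is:
r_n = n² a₀ / Z

where a₀ = 0.0529177 nm is the Bohr radius.

For Be³⁺ (Z = 4) at n = 7:
r_7 = 7² × 0.0529177 nm / 4
r_7 = 49 × 0.0529177 nm / 4
r_7 = 2.59297 nm / 4
r_7 = 0.6482 nm

The electron orbits at approximately 0.6482 nm from the nucleus.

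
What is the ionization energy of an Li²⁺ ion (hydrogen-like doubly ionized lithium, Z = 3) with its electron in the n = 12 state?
0.850 eV

The ionization energy is the energy needed to remove the electron completely (n → ∞).

For a hydrogen-like ion with Z = 3, E_n = -13.6057 Z² / n² eV.

At n = 12: E_12 = -13.6057 × 3² / 12² = -0.850356 eV
At n = ∞: E_∞ = 0 eV

Ionization energy = E_∞ - E_12 = 0 - (-0.850356) = 0.850356 eV
Ionization energy ≈ 0.850 eV

This is also called the binding energy of the electron in state n = 12.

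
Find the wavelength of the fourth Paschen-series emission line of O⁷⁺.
15.69797 nm

The lines of a series are numbered from the longest wavelength (smallest ΔE) outward; the fourth line is the transition from n = n_f + 4 to n_f.
The Paschen series has all transitions ending at n_f = 3.

For O⁷⁺ (Z = 8), the fourth line (δ-line) is the jump from n = 7 to n = 3:
E_7 = -13.6057 × 8² / 7² = -17.7707102 eV
E_3 = -13.6057 × 8² / 3² = -96.7516444 eV
ΔE = E_7 - E_3 = 78.9809342 eV

λ = hc/E = 1239.84 eV·nm / 78.9809342 eV
λ = 15.69797 nm

This is the δ-line of the Paschen series in O⁷⁺.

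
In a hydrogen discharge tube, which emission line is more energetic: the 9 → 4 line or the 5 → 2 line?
5 → 2

Calculate the energy for each transition:

Transition 9 → 4:
ΔE₁ = |E_4 - E_9| = |-13.6057/4² - (-13.6057/9²)|
ΔE₁ = |-0.850356250000 - (-0.167971604938)| = 0.682384645 eV

Transition 5 → 2:
ΔE₂ = |E_2 - E_5| = |-13.6057/2² - (-13.6057/5²)|
ΔE₂ = |-3.401425000000 - (-0.544228000000)| = 2.857197000 eV

Since 2.857197000 eV > 0.682384645 eV, the transition 5 → 2 emits the more energetic photon.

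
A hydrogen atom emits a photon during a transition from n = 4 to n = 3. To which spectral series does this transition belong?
Paschen series

The spectral series in hydrogen are named based on the final (lower) energy level:
- Lyman series: n_final = 1 (ultraviolet)
- Balmer series: n_final = 2 (visible/near-UV)
- Paschen series: n_final = 3 (infrared)
- Brackett series: n_final = 4 (infrared)
- Pfund series: n_final = 5 (far infrared)

Since this transition ends at n = 3, it belongs to the Paschen series.

For reference, this 4 → 3 line has photon energy
ΔE = 13.6057 eV × (1/3² - 1/4²) = 0.661388194 eV,
corresponding to wavelength λ = hc/ΔE = 1239.84 eV·nm / 0.661388194 eV = 1874.603 nm in the infrared region.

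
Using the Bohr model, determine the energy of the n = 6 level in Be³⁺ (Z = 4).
-6.047 eV

For hydrogen-like ions, the energy levels scale with Z²:
E_n = -13.6057 Z² / n² eV

For Be³⁺ (Z = 4) at n = 6:
E_6 = -13.6057 × 4² / 6²
E_6 = -13.6057 × 16 / 36
E_6 = -217.6912 / 36
E_6 = -6.047 eV

The energy is 16 times more negative than hydrogen at the same n due to the stronger nuclear charge.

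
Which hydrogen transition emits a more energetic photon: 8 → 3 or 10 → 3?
10 → 3

Calculate the energy for each transition:

Transition 8 → 3:
ΔE₁ = |E_3 - E_8| = |-13.6057/3² - (-13.6057/8²)|
ΔE₁ = |-1.511744444444 - (-0.212589062500)| = 1.299155382 eV

Transition 10 → 3:
ΔE₂ = |E_3 - E_10| = |-13.6057/3² - (-13.6057/10²)|
ΔE₂ = |-1.511744444444 - (-0.136057000000)| = 1.375687444 eV

Since 1.375687444 eV > 1.299155382 eV, the transition 10 → 3 emits the more energetic photon.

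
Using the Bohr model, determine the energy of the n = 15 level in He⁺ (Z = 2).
-0.24188 eV

For hydrogen-like ions, the energy levels scale with Z²:
E_n = -13.6057 Z² / n² eV

For He⁺ (Z = 2) at n = 15:
E_15 = -13.6057 × 2² / 15²
E_15 = -13.6057 × 4 / 225
E_15 = -54.4228 / 225
E_15 = -0.24188 eV

The energy is 4 times more negative than hydrogen at the same n due to the stronger nuclear charge.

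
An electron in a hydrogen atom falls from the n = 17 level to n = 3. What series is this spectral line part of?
Paschen series

The spectral series in hydrogen are named based on the final (lower) energy level:
- Lyman series: n_final = 1 (ultraviolet)
- Balmer series: n_final = 2 (visible/near-UV)
- Paschen series: n_final = 3 (infrared)
- Brackett series: n_final = 4 (infrared)
- Pfund series: n_final = 5 (far infrared)

Since this transition ends at n = 3, it belongs to the Paschen series.

For reference, this 17 → 3 line has photon energy
ΔE = 13.6057 eV × (1/3² - 1/17²) = 1.46466590 eV,
corresponding to wavelength λ = hc/ΔE = 1239.84 eV·nm / 1.46466590 eV = 846.5002 nm in the infrared region.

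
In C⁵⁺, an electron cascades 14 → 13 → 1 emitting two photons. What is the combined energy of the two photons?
487.306194 eV

The energy levels of C⁵⁺ are E_n = -13.6057 × 6² / n² eV.

First transition (14 → 13):
ΔE₁ = |E_13 - E_14|
ΔE₁ = |-2.898255621302 - (-2.499006122449)| = 0.399249499 eV

Second transition (13 → 1):
ΔE₂ = |E_1 - E_13|
ΔE₂ = |-489.805200000000 - (-2.898255621302)| = 486.906944379 eV

Total energy released:
E_total = ΔE₁ + ΔE₂ = 0.399249499 + 486.906944379 = 487.306194 eV

Note: This equals the direct transition 14 → 1: 487.306194 eV ✓
Energy is conserved regardless of the path taken.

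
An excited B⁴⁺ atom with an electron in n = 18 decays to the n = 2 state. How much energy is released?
83.9858 eV

The energy levels are E_n = -13.6057 Z² eV / n².

Energy at n = 18: E_18 = -13.6057 × 5² / 18² = -1.0498225 eV
Energy at n = 2: E_2 = -13.6057 × 5² / 2² = -85.0356250 eV

For emission (electron falling to lower state), the photon energy is:
E_photon = E_18 - E_2 = |-1.0498225 - (-85.0356250)|
E_photon = 83.9858 eV

This energy is carried away by the emitted photon.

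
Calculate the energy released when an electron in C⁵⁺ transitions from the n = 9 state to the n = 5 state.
13.5452 eV

The energy levels are E_n = -13.6057 Z² eV / n².

Energy at n = 9: E_9 = -13.6057 × 6² / 9² = -6.0469778 eV
Energy at n = 5: E_5 = -13.6057 × 6² / 5² = -19.5922080 eV

For emission (electron falling to lower state), the photon energy is:
E_photon = E_9 - E_5 = |-6.0469778 - (-19.5922080)|
E_photon = 13.5452 eV

This energy is carried away by the emitted photon.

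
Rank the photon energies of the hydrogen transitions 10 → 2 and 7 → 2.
10 → 2

Calculate the energy for each transition:

Transition 10 → 2:
ΔE₁ = |E_2 - E_10| = |-13.6057/2² - (-13.6057/10²)|
ΔE₁ = |-3.401425000 - (-0.136057000)| = 3.265368 eV

Transition 7 → 2:
ΔE₂ = |E_2 - E_7| = |-13.6057/2² - (-13.6057/7²)|
ΔE₂ = |-3.401425000 - (-0.277667347)| = 3.123758 eV

Since 3.265368 eV > 3.123758 eV, the transition 10 → 2 emits the more energetic photon.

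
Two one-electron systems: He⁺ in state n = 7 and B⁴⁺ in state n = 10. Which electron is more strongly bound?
B⁴⁺ at n = 10 (E = -3.401 eV)

Using E_n = -13.6057 Z² / n² eV:

He⁺ (Z = 2) at n = 7:
E = -13.6057 × 2² / 7² = -13.6057 × 4 / 49 = -1.110669 eV

B⁴⁺ (Z = 5) at n = 10:
E = -13.6057 × 5² / 10² = -13.6057 × 25 / 100 = -3.401425 eV

Since -3.401425 eV < -1.110669 eV,
B⁴⁺ at n = 10 is more tightly bound (requires more energy to ionize).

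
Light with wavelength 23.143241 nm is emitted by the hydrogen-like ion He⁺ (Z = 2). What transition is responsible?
n = 8 → n = 1

First, find the photon energy from the wavelength (hc = 1239.84 eV·nm):
E = hc/λ = 1239.84 eV·nm / 23.143241 nm = 53.572445 eV

The energy levels of He⁺ satisfy E_n = -13.6057 × 2² / n² eV, so an emission n_i → n_f releases
ΔE = 13.6057 × 2² × (1/n_f² − 1/n_i²) eV.

Setting ΔE equal to the photon energy:
1/n_f² − 1/n_i² = 53.572445 / (13.6057 × 2²) = 0.98437502

Since 1/n_i² must be positive, we need 1/n_f² > 0.98437502, i.e. n_f ≤ 1. For each allowed n_f, solve n_i = (1/n_f² − 0.98437502)^(−1/2) and check whether it is a whole number:
  n_f = 1: 1/n_i² = 1.00000000 − 0.98437502 = 0.01562498 → n_i = 8.000  → integer, n_i = 8 ✓

Only n_f = 1 gives an integer upper level, n_i = 8.

The transition is from n = 8 to n = 1 (emission).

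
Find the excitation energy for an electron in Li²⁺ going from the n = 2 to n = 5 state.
25.71477 eV

The energy levels of a hydrogen-like atom are E_n = -13.6057 Z² eV / n².

Energy at n = 2: E_2 = -13.6057 × 3² / 2² = -30.61282500 eV
Energy at n = 5: E_5 = -13.6057 × 3² / 5² = -4.89805200 eV

The excitation energy is the difference:
ΔE = E_5 - E_2
ΔE = -4.89805200 - (-30.61282500)
ΔE = 25.71477 eV

Since this is positive, energy must be absorbed (photon absorption).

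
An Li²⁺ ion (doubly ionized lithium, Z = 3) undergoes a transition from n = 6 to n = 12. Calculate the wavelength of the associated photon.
486.008070 nm

First, find the transition energy using E_n = -13.6057 Z² / n² eV:
E_6 = -13.6057 × 3² / 6² = -3.4014250000 eV
E_12 = -13.6057 × 3² / 12² = -0.8503562500 eV

Photon energy: |ΔE| = |E_12 - E_6| = 2.5510687500 eV

Convert to wavelength using E = hc/λ with hc = 1239.84 eV·nm:
λ = hc/E = 1239.84 eV·nm / 2.5510687500 eV
λ = 486.008070 nm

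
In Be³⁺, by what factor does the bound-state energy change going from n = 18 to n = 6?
9.000000

Using E_n = -13.6057 Z² / n² eV with Z = 4:

E_6 = -13.6057 × 4² / 6² = -217.6912 / 36 = -6.046977777778 eV
E_18 = -13.6057 × 4² / 18² = -217.6912 / 324 = -0.671886419753 eV

The ratio is:
E_6/E_18 = (-6.046977777778) / (-0.671886419753)
E_6/E_18 = (-217.6912/36) / (-217.6912/324)
E_6/E_18 = 324/36
E_6/E_18 = 9.000000
(Note: the Z² factors cancel in the ratio.)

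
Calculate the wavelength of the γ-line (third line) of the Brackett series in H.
2164.94504 nm

The lines of a series are numbered from the longest wavelength (smallest ΔE) outward; the third line is the transition from n = n_f + 3 to n_f.
The Brackett series has all transitions ending at n_f = 4.

For H, the third line (γ-line) is the jump from n = 7 to n = 4:
E_7 = -13.6057 / 7² = -0.27766734694 eV
E_4 = -13.6057 / 4² = -0.85035625000 eV
ΔE = E_7 - E_4 = 0.57268890306 eV

λ = hc/E = 1239.84 eV·nm / 0.57268890306 eV
λ = 2164.94504 nm

This is the γ-line of the Brackett series in H.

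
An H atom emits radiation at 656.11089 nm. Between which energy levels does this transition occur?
n = 3 → n = 2

First, find the photon energy from the wavelength (hc = 1239.84 eV·nm):
E = hc/λ = 1239.84 eV·nm / 656.11089 nm = 1.8896806 eV

The energy levels of hydrogen satisfy E_n = -13.6057 / n² eV, so an emission n_i → n_f releases
ΔE = 13.6057 × (1/n_f² − 1/n_i²) eV.

Setting ΔE equal to the photon energy:
1/n_f² − 1/n_i² = 1.8896806 / 13.6057 = 0.13888889

Since 1/n_i² must be positive, we need 1/n_f² > 0.13888889, i.e. n_f ≤ 2. For each allowed n_f, solve n_i = (1/n_f² − 0.13888889)^(−1/2) and check whether it is a whole number:
  n_f = 1: 1/n_i² = 1.00000000 − 0.13888889 = 0.86111111 → n_i = 1.078  (not an integer) ✗
  n_f = 2: 1/n_i² = 0.25000000 − 0.13888889 = 0.11111111 → n_i = 3.000  → integer, n_i = 3 ✓

Only n_f = 2 gives an integer upper level, n_i = 3.

The transition is from n = 3 to n = 2 (emission).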